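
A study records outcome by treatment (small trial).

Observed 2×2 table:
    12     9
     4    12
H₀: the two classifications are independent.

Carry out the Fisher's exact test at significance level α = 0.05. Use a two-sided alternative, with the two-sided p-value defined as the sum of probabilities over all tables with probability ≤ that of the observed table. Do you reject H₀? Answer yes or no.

reject H₀: no

Margins: r₁=21, r₂=16, c₁=16, c₂=21, n=37
p_obs = C(21,12)·C(16,4)/C(37,16); sum pmf over tables with pmf ≤ p_obs
p-value (two-sided) = 0.09311
At α=0.05: p ≥ α → fail to reject H₀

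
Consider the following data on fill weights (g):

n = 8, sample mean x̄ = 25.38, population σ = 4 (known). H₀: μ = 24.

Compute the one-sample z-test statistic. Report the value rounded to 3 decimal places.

test statistic = 0.976

SE = σ/√n = 4/√8 = 1.4142
z = (x̄−μ₀)/SE = (25.38−24)/1.4142 = 0.9758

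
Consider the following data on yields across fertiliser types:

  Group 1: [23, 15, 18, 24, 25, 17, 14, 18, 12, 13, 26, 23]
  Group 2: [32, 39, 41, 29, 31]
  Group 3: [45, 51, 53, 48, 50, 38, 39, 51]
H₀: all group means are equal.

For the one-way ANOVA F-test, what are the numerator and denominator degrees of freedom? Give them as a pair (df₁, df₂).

k = 3 groups, N = 25 total
df = (k−1, N−k) = (3−1, 25−3) = (2, 22)

degrees of freedom = [2, 22]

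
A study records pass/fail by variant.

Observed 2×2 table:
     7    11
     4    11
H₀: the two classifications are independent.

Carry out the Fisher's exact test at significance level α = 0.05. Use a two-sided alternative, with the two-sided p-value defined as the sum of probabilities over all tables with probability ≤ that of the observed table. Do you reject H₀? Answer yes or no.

reject H₀: no

Margins: r₁=18, r₂=15, c₁=11, c₂=22, n=33
p_obs = C(18,7)·C(15,4)/C(33,11); sum pmf over tables with pmf ≤ p_obs
p-value (two-sided) = 0.71195
At α=0.05: p ≥ α → fail to reject H₀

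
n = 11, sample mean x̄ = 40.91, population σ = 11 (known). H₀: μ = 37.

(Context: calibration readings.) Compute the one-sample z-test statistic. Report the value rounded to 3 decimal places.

test statistic = 1.179

SE = σ/√n = 11/√11 = 3.3166
z = (x̄−μ₀)/SE = (40.91−37)/3.3166 = 1.1789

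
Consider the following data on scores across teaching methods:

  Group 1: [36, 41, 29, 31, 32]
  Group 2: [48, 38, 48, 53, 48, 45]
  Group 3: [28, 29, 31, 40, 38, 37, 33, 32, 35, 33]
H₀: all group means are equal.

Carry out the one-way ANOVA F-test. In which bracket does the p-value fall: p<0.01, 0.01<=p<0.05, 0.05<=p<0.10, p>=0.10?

p-value bracket: p<0.01

Group means [33.80, 46.67, 33.60], grand mean 37.381
SSB = Σnᵢ(x̄ᵢ−x̄)² = 724.419; SSW = ΣΣ(x−x̄ᵢ)² = 350.533
MSB = 724.419/2 = 362.2095; MSW = 350.533/18 = 19.4741
F = MSB/MSW = 18.5996
df = (2, 18)
p-value (upper-tail) = 0.00004
→ bracket: p<0.01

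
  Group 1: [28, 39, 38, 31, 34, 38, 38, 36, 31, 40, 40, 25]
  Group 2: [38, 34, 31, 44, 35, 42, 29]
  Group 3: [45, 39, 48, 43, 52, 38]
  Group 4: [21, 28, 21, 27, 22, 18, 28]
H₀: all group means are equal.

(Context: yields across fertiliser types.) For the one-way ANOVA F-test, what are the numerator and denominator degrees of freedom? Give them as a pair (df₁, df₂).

degrees of freedom = [3, 28]

k = 4 groups, N = 32 total
df = (k−1, N−k) = (4−1, 32−4) = (3, 28)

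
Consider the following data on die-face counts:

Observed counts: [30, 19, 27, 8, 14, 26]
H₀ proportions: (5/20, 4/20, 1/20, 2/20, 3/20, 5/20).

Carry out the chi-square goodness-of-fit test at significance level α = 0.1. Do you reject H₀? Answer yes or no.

reject H₀: yes

n = 124; E_i = n·p_i = [31.00, 24.80, 6.20, 12.40, 18.60, 31.00]
χ² = (30−31.00)²/31.00 + (19−24.80)²/24.80 + (27−6.20)²/6.20 + (8−12.40)²/12.40 + (14−18.60)²/18.60 + (26−31.00)²/31.00 = 74.6747
df = 5
p-value (upper-tail) = 0.00000
At α=0.1: p < α → reject H₀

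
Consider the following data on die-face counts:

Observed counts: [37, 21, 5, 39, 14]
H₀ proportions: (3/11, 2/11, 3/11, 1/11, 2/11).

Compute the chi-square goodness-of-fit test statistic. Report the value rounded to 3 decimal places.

test statistic = 102.499

n = 116; E_i = n·p_i = [31.64, 21.09, 31.64, 10.55, 21.09]
χ² = (37−31.64)²/31.64 + (21−21.09)²/21.09 + (5−31.64)²/31.64 + (39−10.55)²/10.55 + (14−21.09)²/21.09 = 102.4986
df = 4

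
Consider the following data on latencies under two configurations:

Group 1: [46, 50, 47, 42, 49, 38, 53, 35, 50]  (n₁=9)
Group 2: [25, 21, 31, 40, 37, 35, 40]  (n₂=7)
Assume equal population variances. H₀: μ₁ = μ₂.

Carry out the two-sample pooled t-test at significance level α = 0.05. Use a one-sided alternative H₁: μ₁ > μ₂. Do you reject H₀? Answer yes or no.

x̄₁=45.556, s₁=6.023, n₁=9
x̄₂=32.714, s₂=7.410, n₂=7
s_p² = [8·6.023² + 6·7.410²]/14 = 44.2608
SE = √(s_p²·(1/9+1/7)) = 3.3527
t = (45.556−32.714)/3.3527 = 3.8301
df = 14
p-value (one-sided, H₁ greater) = 0.00092
At α=0.05: p < α → reject H₀

reject H₀: yes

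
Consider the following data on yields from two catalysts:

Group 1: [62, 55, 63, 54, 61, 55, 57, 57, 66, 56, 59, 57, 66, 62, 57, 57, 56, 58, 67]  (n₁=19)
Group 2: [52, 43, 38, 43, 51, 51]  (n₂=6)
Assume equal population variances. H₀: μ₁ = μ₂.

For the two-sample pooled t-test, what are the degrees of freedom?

df = n₁ + n₂ − 2 = 19 + 6 − 2 = 23

degrees of freedom = 23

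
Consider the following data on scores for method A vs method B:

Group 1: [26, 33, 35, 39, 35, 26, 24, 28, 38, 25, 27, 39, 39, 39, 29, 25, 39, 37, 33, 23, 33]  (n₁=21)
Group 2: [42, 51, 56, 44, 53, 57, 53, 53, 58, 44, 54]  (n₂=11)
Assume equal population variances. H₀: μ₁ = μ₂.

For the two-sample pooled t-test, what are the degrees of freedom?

degrees of freedom = 30

df = n₁ + n₂ − 2 = 21 + 11 − 2 = 30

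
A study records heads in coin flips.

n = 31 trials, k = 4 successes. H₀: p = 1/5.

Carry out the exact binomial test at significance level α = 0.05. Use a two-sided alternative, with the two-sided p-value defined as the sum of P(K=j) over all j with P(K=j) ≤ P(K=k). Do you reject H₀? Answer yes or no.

reject H₀: no

Exact binomial: n=31, k=4, p₀=1/5=0.2000
P(X=j) = C(n,j)·p₀^j·(1−p₀)^(n−j); p = Σ P(X=j) over j with P(X=j) ≤ P(X=4)
p-value (two-sided) = 0.49870
At α=0.05: p ≥ α → fail to reject H₀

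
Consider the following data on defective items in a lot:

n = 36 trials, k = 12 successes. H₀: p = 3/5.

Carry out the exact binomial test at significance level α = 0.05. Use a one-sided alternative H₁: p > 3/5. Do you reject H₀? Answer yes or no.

reject H₀: no

Exact binomial: n=36, k=12, p₀=3/5=0.6000
P(X≥12) from Σ C(n,i)·p₀^i·(1−p₀)^(n−i)
p-value (one-sided, H₁ greater) = 0.99966
At α=0.05: p ≥ α → fail to reject H₀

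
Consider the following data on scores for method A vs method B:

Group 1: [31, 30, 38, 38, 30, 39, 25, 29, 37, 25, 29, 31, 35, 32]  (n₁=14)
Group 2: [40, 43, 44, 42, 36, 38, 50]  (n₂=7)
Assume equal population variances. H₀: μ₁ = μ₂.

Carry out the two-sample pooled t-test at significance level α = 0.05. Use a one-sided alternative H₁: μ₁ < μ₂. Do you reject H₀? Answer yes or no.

reject H₀: yes

x̄₁=32.071, s₁=4.649, n₁=14
x̄₂=41.857, s₂=4.562, n₂=7
s_p² = [13·4.649² + 6·4.562²]/19 = 21.3571
SE = √(s_p²·(1/14+1/7)) = 2.1393
t = (32.071−41.857)/2.1393 = -4.5743
df = 19
p-value (one-sided, H₁ less) = 0.00010
At α=0.05: p < α → reject H₀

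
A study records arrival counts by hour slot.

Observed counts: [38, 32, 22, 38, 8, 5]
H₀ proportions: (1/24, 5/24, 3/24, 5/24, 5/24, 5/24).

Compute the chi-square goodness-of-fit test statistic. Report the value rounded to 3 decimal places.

n = 143; E_i = n·p_i = [5.96, 29.79, 17.88, 29.79, 29.79, 29.79]
χ² = (38−5.96)²/5.96 + (32−29.79)²/29.79 + (22−17.88)²/17.88 + (38−29.79)²/29.79 + (8−29.79)²/29.79 + (5−29.79)²/29.79 = 212.2559
df = 5

test statistic = 212.256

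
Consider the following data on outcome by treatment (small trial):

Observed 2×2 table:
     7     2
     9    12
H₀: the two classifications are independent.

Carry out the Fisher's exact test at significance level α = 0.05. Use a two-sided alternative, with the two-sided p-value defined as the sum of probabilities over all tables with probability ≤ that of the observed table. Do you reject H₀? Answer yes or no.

Margins: r₁=9, r₂=21, c₁=16, c₂=14, n=30
p_obs = C(9,7)·C(21,9)/C(30,16); sum pmf over tables with pmf ≤ p_obs
p-value (two-sided) = 0.11844
At α=0.05: p ≥ α → fail to reject H₀

reject H₀: no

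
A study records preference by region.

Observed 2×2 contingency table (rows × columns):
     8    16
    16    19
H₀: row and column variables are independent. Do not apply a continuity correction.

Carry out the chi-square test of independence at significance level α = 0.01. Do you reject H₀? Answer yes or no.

reject H₀: no

Row totals [24, 35], col totals [24, 35], n=59
χ² = (8−9.76)²/9.76 + (16−14.24)²/14.24 + (16−14.24)²/14.24 + (19−20.76)²/20.76 = 0.9044
df = 1
p-value (upper-tail) = 0.34160
At α=0.01: p ≥ α → fail to reject H₀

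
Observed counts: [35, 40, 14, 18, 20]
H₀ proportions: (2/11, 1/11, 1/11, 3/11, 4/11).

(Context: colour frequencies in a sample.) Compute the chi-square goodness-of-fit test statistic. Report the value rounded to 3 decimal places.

test statistic = 99.626

n = 127; E_i = n·p_i = [23.09, 11.55, 11.55, 34.64, 46.18]
χ² = (35−23.09)²/23.09 + (40−11.55)²/11.55 + (14−11.55)²/11.55 + (18−34.64)²/34.64 + (20−46.18)²/46.18 = 99.6260
df = 4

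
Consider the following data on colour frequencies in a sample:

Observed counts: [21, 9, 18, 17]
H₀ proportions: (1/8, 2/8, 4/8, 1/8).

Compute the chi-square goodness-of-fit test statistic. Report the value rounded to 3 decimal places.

n = 65; E_i = n·p_i = [8.12, 16.25, 32.50, 8.12]
χ² = (21−8.12)²/8.12 + (9−16.25)²/16.25 + (18−32.50)²/32.50 + (17−8.12)²/8.12 = 39.8000
df = 3

test statistic = 39.800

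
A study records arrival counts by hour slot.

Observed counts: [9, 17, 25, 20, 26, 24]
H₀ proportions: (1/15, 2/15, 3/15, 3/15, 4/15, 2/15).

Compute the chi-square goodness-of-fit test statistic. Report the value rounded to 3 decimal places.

n = 121; E_i = n·p_i = [8.07, 16.13, 24.20, 24.20, 32.27, 16.13]
χ² = (9−8.07)²/8.07 + (17−16.13)²/16.13 + (25−24.20)²/24.20 + (20−24.20)²/24.20 + (26−32.27)²/32.27 + (24−16.13)²/16.13 = 5.9628
df = 5

test statistic = 5.963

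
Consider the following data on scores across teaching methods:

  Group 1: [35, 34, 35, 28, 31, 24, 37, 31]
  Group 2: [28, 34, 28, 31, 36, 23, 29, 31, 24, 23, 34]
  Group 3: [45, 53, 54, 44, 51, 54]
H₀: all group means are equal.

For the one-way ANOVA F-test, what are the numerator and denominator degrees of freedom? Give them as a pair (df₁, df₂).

k = 3 groups, N = 25 total
df = (k−1, N−k) = (3−1, 25−3) = (2, 22)

degrees of freedom = [2, 22]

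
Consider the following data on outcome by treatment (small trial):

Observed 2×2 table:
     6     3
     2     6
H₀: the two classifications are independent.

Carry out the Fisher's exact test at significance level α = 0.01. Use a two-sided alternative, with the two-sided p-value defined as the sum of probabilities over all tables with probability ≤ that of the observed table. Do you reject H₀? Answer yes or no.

Margins: r₁=9, r₂=8, c₁=8, c₂=9, n=17
p_obs = C(9,6)·C(8,2)/C(17,8); sum pmf over tables with pmf ≤ p_obs
p-value (two-sided) = 0.15343
At α=0.01: p ≥ α → fail to reject H₀

reject H₀: no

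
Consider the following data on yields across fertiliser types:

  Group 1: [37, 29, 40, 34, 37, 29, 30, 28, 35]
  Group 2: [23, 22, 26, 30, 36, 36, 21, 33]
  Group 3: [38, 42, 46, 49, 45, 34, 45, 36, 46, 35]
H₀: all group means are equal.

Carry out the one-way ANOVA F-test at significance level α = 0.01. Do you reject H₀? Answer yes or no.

reject H₀: yes

Group means [33.22, 28.38, 41.60], grand mean 34.889
SSB = Σnᵢ(x̄ᵢ−x̄)² = 814.836; SSW = ΣΣ(x−x̄ᵢ)² = 683.831
MSB = 814.836/2 = 407.4181; MSW = 683.831/24 = 28.4929
F = MSB/MSW = 14.2989
df = (2, 24)
p-value (upper-tail) = 0.00008
At α=0.01: p < α → reject H₀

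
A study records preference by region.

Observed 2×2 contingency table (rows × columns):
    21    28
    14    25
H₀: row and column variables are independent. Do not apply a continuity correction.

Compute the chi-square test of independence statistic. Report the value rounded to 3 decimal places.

Row totals [49, 39], col totals [35, 53], n=88
χ² = (21−19.49)²/19.49 + (28−29.51)²/29.51 + (14−15.51)²/15.51 + (25−23.49)²/23.49 = 0.4391
df = 1

test statistic = 0.439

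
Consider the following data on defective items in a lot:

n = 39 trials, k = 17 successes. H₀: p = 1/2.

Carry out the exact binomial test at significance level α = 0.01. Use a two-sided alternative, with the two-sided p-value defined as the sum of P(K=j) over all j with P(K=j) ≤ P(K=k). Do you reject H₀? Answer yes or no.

Exact binomial: n=39, k=17, p₀=1/2=0.5000
P(X=j) = C(n,j)·p₀^j·(1−p₀)^(n−j); p = Σ P(X=j) over j with P(X=j) ≤ P(X=17)
p-value (two-sided) = 0.52240
At α=0.01: p ≥ α → fail to reject H₀

reject H₀: no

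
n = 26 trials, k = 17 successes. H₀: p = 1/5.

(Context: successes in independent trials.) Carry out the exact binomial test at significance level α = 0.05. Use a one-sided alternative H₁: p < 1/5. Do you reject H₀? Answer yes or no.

reject H₀: no

Exact binomial: n=26, k=17, p₀=1/5=0.2000
P(X≤17) from Σ C(n,i)·p₀^i·(1−p₀)^(n−i)
p-value (one-sided, H₁ less) = 1.00000
At α=0.05: p ≥ α → fail to reject H₀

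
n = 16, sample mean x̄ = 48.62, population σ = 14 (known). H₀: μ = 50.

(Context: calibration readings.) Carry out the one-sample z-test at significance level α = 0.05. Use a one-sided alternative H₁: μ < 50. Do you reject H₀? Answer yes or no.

reject H₀: no

SE = σ/√n = 14/√16 = 3.5000
z = (x̄−μ₀)/SE = (48.62−50)/3.5000 = -0.3943
p-value (one-sided, H₁ less) = 0.34669
At α=0.05: p ≥ α → fail to reject H₀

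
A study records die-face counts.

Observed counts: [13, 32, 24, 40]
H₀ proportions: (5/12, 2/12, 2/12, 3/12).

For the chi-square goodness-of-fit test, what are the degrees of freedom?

df = k − 1 = 4 − 1 = 3

degrees of freedom = 3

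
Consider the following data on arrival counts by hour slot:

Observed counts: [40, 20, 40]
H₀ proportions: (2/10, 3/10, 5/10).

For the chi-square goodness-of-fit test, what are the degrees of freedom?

degrees of freedom = 2

df = k − 1 = 3 − 1 = 2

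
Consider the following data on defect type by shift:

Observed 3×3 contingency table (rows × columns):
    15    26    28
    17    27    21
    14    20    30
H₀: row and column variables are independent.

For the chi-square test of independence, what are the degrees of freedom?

df = (r−1)(c−1) = (3−1)·(3−1) = 4

degrees of freedom = 4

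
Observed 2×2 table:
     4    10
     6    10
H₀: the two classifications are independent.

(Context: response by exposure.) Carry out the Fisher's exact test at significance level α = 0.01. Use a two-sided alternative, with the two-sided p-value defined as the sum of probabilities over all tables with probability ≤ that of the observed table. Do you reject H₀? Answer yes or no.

Margins: r₁=14, r₂=16, c₁=10, c₂=20, n=30
p_obs = C(14,4)·C(16,6)/C(30,10); sum pmf over tables with pmf ≤ p_obs
p-value (two-sided) = 0.70895
At α=0.01: p ≥ α → fail to reject H₀

reject H₀: no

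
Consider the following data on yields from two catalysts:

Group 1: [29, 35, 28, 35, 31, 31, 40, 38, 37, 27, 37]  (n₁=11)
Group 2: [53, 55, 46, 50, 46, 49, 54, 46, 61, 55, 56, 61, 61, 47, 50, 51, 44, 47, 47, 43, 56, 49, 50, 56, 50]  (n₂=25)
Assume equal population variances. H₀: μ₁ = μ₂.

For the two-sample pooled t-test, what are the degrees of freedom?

degrees of freedom = 34

df = n₁ + n₂ − 2 = 11 + 25 − 2 = 34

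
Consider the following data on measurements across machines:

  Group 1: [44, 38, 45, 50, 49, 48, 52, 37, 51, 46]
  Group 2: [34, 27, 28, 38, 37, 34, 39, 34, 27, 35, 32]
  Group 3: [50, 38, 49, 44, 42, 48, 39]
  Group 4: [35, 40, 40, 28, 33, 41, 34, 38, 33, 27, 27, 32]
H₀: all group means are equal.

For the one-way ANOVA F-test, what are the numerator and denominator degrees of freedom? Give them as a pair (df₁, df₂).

degrees of freedom = [3, 36]

k = 4 groups, N = 40 total
df = (k−1, N−k) = (4−1, 40−4) = (3, 36)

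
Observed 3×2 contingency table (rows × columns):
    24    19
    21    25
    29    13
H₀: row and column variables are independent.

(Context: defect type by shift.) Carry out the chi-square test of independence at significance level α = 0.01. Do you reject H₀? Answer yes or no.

Row totals [43, 46, 42], col totals [74, 57], n=131
χ² = (24−24.29)²/24.29 + (19−18.71)²/18.71 + (21−25.98)²/25.98 + (25−20.02)²/20.02 + (29−23.73)²/23.73 + (13−18.27)²/18.27 = 4.9009
df = 2
p-value (upper-tail) = 0.08626
At α=0.01: p ≥ α → fail to reject H₀

reject H₀: no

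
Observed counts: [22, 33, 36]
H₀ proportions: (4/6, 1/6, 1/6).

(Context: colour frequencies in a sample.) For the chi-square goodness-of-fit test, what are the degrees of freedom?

df = k − 1 = 3 − 1 = 2

degrees of freedom = 2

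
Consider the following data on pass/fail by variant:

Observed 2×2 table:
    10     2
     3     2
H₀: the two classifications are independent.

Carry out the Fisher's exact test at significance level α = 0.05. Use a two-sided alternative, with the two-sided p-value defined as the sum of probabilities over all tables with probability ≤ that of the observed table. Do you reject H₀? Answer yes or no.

Margins: r₁=12, r₂=5, c₁=13, c₂=4, n=17
p_obs = C(12,10)·C(5,3)/C(17,13); sum pmf over tables with pmf ≤ p_obs
p-value (two-sided) = 0.53782
At α=0.05: p ≥ α → fail to reject H₀

reject H₀: no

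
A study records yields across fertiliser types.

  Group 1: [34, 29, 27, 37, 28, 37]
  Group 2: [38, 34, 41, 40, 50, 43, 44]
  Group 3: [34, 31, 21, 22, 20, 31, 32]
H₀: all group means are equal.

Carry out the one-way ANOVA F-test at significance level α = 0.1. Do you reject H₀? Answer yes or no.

reject H₀: yes

Group means [32.00, 41.43, 27.29], grand mean 33.650
SSB = Σnᵢ(x̄ᵢ−x̄)² = 723.407; SSW = ΣΣ(x−x̄ᵢ)² = 471.143
MSB = 723.407/2 = 361.7036; MSW = 471.143/17 = 27.7143
F = MSB/MSW = 13.0512
df = (2, 17)
p-value (upper-tail) = 0.00037
At α=0.1: p < α → reject H₀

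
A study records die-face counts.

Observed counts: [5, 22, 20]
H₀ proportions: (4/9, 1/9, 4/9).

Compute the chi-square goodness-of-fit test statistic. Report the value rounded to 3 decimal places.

n = 47; E_i = n·p_i = [20.89, 5.22, 20.89]
χ² = (5−20.89)²/20.89 + (22−5.22)²/5.22 + (20−20.89)²/20.89 = 66.0266
df = 2

test statistic = 66.027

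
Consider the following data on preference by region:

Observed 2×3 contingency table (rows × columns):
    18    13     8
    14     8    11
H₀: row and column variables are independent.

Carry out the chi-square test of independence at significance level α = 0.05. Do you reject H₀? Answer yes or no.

reject H₀: no

Row totals [39, 33], col totals [32, 21, 19], n=72
χ² = (18−17.33)²/17.33 + (13−11.38)²/11.38 + (8−10.29)²/10.29 + (14−14.67)²/14.67 + (8−9.62)²/9.62 + (11−8.71)²/8.71 = 1.6758
df = 2
p-value (upper-tail) = 0.43262
At α=0.05: p ≥ α → fail to reject H₀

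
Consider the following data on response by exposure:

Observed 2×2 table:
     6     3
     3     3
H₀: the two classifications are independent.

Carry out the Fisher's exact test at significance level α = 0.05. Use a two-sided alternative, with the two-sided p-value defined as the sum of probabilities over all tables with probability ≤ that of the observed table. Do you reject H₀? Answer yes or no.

Margins: r₁=9, r₂=6, c₁=9, c₂=6, n=15
p_obs = C(9,6)·C(6,3)/C(15,9); sum pmf over tables with pmf ≤ p_obs
p-value (two-sided) = 0.62238
At α=0.05: p ≥ α → fail to reject H₀

reject H₀: no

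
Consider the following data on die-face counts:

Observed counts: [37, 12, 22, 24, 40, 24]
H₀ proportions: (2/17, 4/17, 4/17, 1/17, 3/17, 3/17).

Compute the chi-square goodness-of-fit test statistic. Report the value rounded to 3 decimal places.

test statistic = 70.108

n = 159; E_i = n·p_i = [18.71, 37.41, 37.41, 9.35, 28.06, 28.06]
χ² = (37−18.71)²/18.71 + (12−37.41)²/37.41 + (22−37.41)²/37.41 + (24−9.35)²/9.35 + (40−28.06)²/28.06 + (24−28.06)²/28.06 = 70.1080
df = 5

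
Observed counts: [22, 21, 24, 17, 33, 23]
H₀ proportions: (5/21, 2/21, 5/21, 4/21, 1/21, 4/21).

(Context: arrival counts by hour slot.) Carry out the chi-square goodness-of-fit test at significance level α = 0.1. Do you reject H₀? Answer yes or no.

n = 140; E_i = n·p_i = [33.33, 13.33, 33.33, 26.67, 6.67, 26.67]
χ² = (22−33.33)²/33.33 + (21−13.33)²/13.33 + (24−33.33)²/33.33 + (17−26.67)²/26.67 + (33−6.67)²/6.67 + (23−26.67)²/26.67 = 118.9000
df = 5
p-value (upper-tail) = 0.00000
At α=0.1: p < α → reject H₀

reject H₀: yes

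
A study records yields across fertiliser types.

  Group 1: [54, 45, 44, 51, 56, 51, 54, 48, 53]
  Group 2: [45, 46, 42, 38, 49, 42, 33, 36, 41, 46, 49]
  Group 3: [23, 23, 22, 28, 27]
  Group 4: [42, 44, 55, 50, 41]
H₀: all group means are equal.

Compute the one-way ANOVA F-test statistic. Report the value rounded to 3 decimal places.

test statistic = 33.974

Group means [50.67, 42.45, 24.60, 46.40], grand mean 42.600
SSB = Σnᵢ(x̄ᵢ−x̄)² = 2278.073; SSW = ΣΣ(x−x̄ᵢ)² = 581.127
MSB = 2278.073/3 = 759.3576; MSW = 581.127/26 = 22.3510
F = MSB/MSW = 33.9741
df = (3, 26)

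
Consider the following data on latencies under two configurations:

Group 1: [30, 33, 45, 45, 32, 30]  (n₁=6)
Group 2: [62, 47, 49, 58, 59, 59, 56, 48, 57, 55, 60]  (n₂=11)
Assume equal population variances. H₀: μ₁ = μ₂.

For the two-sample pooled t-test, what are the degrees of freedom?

degrees of freedom = 15

df = n₁ + n₂ − 2 = 6 + 11 − 2 = 15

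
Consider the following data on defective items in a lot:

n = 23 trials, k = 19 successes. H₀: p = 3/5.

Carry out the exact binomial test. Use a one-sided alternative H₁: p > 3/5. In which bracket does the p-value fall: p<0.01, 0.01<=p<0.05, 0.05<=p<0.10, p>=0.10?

Exact binomial: n=23, k=19, p₀=3/5=0.6000
P(X≥19) from Σ C(n,i)·p₀^i·(1−p₀)^(n−i)
p-value (one-sided, H₁ greater) = 0.01897
→ bracket: 0.01<=p<0.05

p-value bracket: 0.01<=p<0.05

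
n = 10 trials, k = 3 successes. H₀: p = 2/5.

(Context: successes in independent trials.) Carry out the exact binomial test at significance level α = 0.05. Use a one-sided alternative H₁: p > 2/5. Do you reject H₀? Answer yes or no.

Exact binomial: n=10, k=3, p₀=2/5=0.4000
P(X≥3) from Σ C(n,i)·p₀^i·(1−p₀)^(n−i)
p-value (one-sided, H₁ greater) = 0.83271
At α=0.05: p ≥ α → fail to reject H₀

reject H₀: no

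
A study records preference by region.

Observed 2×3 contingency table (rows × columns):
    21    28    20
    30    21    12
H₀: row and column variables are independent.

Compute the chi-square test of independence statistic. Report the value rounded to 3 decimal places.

test statistic = 4.324

Row totals [69, 63], col totals [51, 49, 32], n=132
χ² = (21−26.66)²/26.66 + (28−25.61)²/25.61 + (20−16.73)²/16.73 + (30−24.34)²/24.34 + (21−23.39)²/23.39 + (12−15.27)²/15.27 = 4.3244
df = 2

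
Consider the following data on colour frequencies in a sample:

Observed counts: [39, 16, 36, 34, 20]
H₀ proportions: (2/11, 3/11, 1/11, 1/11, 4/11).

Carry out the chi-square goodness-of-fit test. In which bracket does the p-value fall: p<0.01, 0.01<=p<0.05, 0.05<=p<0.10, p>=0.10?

n = 145; E_i = n·p_i = [26.36, 39.55, 13.18, 13.18, 52.73]
χ² = (39−26.36)²/26.36 + (16−39.55)²/39.55 + (36−13.18)²/13.18 + (34−13.18)²/13.18 + (20−52.73)²/52.73 = 112.7667
df = 4
p-value (upper-tail) = 0.00000
→ bracket: p<0.01

p-value bracket: p<0.01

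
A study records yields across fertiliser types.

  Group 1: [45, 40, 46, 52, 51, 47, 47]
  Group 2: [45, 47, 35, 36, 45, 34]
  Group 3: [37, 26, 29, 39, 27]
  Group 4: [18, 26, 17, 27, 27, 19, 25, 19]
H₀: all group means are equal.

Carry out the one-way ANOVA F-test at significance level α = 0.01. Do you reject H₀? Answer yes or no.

Group means [46.86, 40.33, 31.60, 22.25], grand mean 34.846
SSB = Σnᵢ(x̄ᵢ−x̄)² = 2512.494; SSW = ΣΣ(x−x̄ᵢ)² = 546.890
MSB = 2512.494/3 = 837.4980; MSW = 546.890/22 = 24.8587
F = MSB/MSW = 33.6904
df = (3, 22)
p-value (upper-tail) = 0.00000
At α=0.01: p < α → reject H₀

reject H₀: yes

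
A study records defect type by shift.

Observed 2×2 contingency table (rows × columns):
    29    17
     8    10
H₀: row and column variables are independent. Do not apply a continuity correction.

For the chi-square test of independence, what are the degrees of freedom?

df = (r−1)(c−1) = (2−1)·(2−1) = 1

degrees of freedom = 1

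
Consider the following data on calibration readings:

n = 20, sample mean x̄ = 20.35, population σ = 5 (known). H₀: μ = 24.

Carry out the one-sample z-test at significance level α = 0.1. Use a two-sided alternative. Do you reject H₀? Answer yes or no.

reject H₀: yes

SE = σ/√n = 5/√20 = 1.1180
z = (x̄−μ₀)/SE = (20.35−24)/1.1180 = -3.2647
p-value (two-sided) = 0.00110
At α=0.1: p < α → reject H₀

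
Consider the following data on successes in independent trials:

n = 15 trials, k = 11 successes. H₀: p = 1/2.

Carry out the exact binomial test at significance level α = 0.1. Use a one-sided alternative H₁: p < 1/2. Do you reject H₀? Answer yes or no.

Exact binomial: n=15, k=11, p₀=1/2=0.5000
P(X≤11) from Σ C(n,i)·p₀^i·(1−p₀)^(n−i)
p-value (one-sided, H₁ less) = 0.98242
At α=0.1: p ≥ α → fail to reject H₀

reject H₀: no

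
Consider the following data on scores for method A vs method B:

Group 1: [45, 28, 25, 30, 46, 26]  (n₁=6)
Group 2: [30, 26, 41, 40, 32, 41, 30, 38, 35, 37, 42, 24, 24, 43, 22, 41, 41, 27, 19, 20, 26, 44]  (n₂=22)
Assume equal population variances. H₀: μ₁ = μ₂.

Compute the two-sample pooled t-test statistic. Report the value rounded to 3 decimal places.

test statistic = 0.119

x̄₁=33.333, s₁=9.585, n₁=6
x̄₂=32.864, s₂=8.317, n₂=22
s_p² = [5·9.585² + 21·8.317²]/26 = 73.5355
SE = √(s_p²·(1/6+1/22)) = 3.9495
t = (33.333−32.864)/3.9495 = 0.1189
df = 26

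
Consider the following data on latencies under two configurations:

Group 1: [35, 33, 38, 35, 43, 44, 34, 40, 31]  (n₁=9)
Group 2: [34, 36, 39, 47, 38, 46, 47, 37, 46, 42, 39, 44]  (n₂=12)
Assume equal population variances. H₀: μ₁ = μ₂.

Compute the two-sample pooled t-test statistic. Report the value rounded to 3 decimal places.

test statistic = -2.095

x̄₁=37.000, s₁=4.528, n₁=9
x̄₂=41.250, s₂=4.654, n₂=12
s_p² = [8·4.528² + 11·4.654²]/19 = 21.1711
SE = √(s_p²·(1/9+1/12)) = 2.0289
t = (37.000−41.250)/2.0289 = -2.0947
df = 19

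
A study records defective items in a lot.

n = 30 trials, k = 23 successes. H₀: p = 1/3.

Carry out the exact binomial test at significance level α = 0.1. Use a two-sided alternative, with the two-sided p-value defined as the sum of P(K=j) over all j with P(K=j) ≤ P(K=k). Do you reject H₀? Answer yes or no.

reject H₀: yes

Exact binomial: n=30, k=23, p₀=1/3=0.3333
P(X=j) = C(n,j)·p₀^j·(1−p₀)^(n−j); p = Σ P(X=j) over j with P(X=j) ≤ P(X=23)
p-value (two-sided) = 0.00000
At α=0.1: p < α → reject H₀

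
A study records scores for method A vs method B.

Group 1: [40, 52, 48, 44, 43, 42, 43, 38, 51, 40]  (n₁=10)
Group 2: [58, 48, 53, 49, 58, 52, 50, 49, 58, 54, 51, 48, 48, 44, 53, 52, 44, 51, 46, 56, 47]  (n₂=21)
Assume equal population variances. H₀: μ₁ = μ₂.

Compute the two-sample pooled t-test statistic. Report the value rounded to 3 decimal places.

test statistic = -3.999

x̄₁=44.100, s₁=4.748, n₁=10
x̄₂=50.905, s₂=4.277, n₂=21
s_p² = [9·4.748² + 20·4.277²]/29 = 19.6107
SE = √(s_p²·(1/10+1/21)) = 1.7014
t = (44.100−50.905)/1.7014 = -3.9994
df = 29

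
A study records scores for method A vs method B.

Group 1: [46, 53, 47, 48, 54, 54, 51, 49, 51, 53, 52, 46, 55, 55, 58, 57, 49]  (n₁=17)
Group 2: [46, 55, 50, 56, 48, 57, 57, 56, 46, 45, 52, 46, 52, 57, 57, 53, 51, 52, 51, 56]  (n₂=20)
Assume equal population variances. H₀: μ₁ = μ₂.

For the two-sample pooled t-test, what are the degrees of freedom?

df = n₁ + n₂ − 2 = 17 + 20 − 2 = 35

degrees of freedom = 35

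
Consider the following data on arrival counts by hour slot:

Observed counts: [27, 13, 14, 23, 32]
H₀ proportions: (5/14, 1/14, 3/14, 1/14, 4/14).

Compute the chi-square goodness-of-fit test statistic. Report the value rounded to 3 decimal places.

test statistic = 40.650

n = 109; E_i = n·p_i = [38.93, 7.79, 23.36, 7.79, 31.14]
χ² = (27−38.93)²/38.93 + (13−7.79)²/7.79 + (14−23.36)²/23.36 + (23−7.79)²/7.79 + (32−31.14)²/31.14 = 40.6502
df = 4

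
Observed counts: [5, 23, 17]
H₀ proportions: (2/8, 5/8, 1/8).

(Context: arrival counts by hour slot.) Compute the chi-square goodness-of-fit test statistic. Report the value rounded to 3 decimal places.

n = 45; E_i = n·p_i = [11.25, 28.12, 5.62]
χ² = (5−11.25)²/11.25 + (23−28.12)²/28.12 + (17−5.62)²/5.62 = 27.4089
df = 2

test statistic = 27.409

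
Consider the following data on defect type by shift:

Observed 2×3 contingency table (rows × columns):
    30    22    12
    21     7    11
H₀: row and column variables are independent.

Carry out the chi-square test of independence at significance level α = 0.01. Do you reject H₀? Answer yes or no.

Row totals [64, 39], col totals [51, 29, 23], n=103
χ² = (30−31.69)²/31.69 + (22−18.02)²/18.02 + (12−14.29)²/14.29 + (21−19.31)²/19.31 + (7−10.98)²/10.98 + (11−8.71)²/8.71 = 3.5304
df = 2
p-value (upper-tail) = 0.17116
At α=0.01: p ≥ α → fail to reject H₀

reject H₀: no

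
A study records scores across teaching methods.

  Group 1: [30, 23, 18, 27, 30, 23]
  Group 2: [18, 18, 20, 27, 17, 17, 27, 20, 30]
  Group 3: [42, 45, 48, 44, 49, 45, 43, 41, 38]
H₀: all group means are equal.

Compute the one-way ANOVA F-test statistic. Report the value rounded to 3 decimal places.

Group means [25.17, 21.56, 43.89], grand mean 30.833
SSB = Σnᵢ(x̄ᵢ−x̄)² = 2501.389; SSW = ΣΣ(x−x̄ᵢ)² = 405.944
MSB = 2501.389/2 = 1250.6944; MSW = 405.944/21 = 19.3307
F = MSB/MSW = 64.6999
df = (2, 21)

test statistic = 64.700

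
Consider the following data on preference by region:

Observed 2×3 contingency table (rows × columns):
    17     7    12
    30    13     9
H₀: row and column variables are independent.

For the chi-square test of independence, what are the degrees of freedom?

df = (r−1)(c−1) = (2−1)·(3−1) = 2

degrees of freedom = 2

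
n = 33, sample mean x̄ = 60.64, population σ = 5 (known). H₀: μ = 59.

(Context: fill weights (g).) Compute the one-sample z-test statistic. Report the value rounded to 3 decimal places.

test statistic = 1.884

SE = σ/√n = 5/√33 = 0.8704
z = (x̄−μ₀)/SE = (60.64−59)/0.8704 = 1.8842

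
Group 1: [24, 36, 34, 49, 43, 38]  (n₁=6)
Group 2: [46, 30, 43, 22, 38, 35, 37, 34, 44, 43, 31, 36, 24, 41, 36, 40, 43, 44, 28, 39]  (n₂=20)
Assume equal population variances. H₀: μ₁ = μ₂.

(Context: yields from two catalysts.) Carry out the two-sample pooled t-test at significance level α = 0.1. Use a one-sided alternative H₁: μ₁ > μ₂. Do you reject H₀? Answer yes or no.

x̄₁=37.333, s₁=8.477, n₁=6
x̄₂=36.700, s₂=6.845, n₂=20
s_p² = [5·8.477² + 19·6.845²]/24 = 52.0639
SE = √(s_p²·(1/6+1/20)) = 3.3586
t = (37.333−36.700)/3.3586 = 0.1886
df = 24
p-value (one-sided, H₁ greater) = 0.42601
At α=0.1: p ≥ α → fail to reject H₀

reject H₀: no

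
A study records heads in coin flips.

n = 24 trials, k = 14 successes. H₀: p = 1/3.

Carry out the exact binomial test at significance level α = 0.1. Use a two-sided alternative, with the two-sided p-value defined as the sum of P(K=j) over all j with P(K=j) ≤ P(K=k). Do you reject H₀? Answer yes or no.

Exact binomial: n=24, k=14, p₀=1/3=0.3333
P(X=j) = C(n,j)·p₀^j·(1−p₀)^(n−j); p = Σ P(X=j) over j with P(X=j) ≤ P(X=14)
p-value (two-sided) = 0.01521
At α=0.1: p < α → reject H₀

reject H₀: yes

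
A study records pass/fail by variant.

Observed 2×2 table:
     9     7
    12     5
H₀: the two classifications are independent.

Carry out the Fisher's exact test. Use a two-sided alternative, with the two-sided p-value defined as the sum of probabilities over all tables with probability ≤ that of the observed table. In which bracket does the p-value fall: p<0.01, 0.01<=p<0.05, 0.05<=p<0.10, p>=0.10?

Margins: r₁=16, r₂=17, c₁=21, c₂=12, n=33
p_obs = C(16,9)·C(17,12)/C(33,21); sum pmf over tables with pmf ≤ p_obs
p-value (two-sided) = 0.48127
→ bracket: p>=0.10

p-value bracket: p>=0.10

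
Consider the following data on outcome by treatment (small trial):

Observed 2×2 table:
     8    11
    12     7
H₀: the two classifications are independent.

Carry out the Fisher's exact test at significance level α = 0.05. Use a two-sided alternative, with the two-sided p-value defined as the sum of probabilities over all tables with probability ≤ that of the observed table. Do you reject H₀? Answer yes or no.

Margins: r₁=19, r₂=19, c₁=20, c₂=18, n=38
p_obs = C(19,8)·C(19,12)/C(38,20); sum pmf over tables with pmf ≤ p_obs
p-value (two-sided) = 0.32998
At α=0.05: p ≥ α → fail to reject H₀

reject H₀: no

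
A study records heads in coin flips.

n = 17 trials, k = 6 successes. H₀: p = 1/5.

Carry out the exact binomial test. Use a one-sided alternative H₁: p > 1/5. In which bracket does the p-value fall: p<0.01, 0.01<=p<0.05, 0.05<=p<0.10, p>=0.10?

p-value bracket: p>=0.10

Exact binomial: n=17, k=6, p₀=1/5=0.2000
P(X≥6) from Σ C(n,i)·p₀^i·(1−p₀)^(n−i)
p-value (one-sided, H₁ greater) = 0.10570
→ bracket: p>=0.10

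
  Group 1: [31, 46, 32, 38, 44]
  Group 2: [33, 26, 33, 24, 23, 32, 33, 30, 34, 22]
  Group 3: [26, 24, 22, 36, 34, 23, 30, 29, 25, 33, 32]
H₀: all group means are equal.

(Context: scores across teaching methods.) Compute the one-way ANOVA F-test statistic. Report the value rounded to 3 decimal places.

test statistic = 6.698

Group means [38.20, 29.00, 28.55], grand mean 30.577
SSB = Σnᵢ(x̄ᵢ−x̄)² = 360.819; SSW = ΣΣ(x−x̄ᵢ)² = 619.527
MSB = 360.819/2 = 180.4094; MSW = 619.527/23 = 26.9360
F = MSB/MSW = 6.6977
df = (2, 23)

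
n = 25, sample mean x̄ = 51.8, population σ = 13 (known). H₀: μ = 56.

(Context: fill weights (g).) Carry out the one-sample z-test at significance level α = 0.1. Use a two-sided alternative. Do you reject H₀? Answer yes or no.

reject H₀: no

SE = σ/√n = 13/√25 = 2.6000
z = (x̄−μ₀)/SE = (51.8−56)/2.6000 = -1.6154
p-value (two-sided) = 0.10623
At α=0.1: p ≥ α → fail to reject H₀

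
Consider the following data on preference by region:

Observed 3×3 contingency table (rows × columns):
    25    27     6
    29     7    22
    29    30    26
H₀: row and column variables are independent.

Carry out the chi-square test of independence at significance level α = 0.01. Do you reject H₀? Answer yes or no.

reject H₀: yes

Row totals [58, 58, 85], col totals [83, 64, 54], n=201
χ² = (25−23.95)²/23.95 + (27−18.47)²/18.47 + (6−15.58)²/15.58 + (29−23.95)²/23.95 + (7−18.47)²/18.47 + (22−15.58)²/15.58 + (29−35.10)²/35.10 + (30−27.06)²/27.06 + (26−22.84)²/22.84 = 22.5263
df = 4
p-value (upper-tail) = 0.00016
At α=0.01: p < α → reject H₀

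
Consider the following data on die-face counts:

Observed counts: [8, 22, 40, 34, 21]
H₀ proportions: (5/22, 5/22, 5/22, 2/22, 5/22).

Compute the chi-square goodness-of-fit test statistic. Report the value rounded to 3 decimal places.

n = 125; E_i = n·p_i = [28.41, 28.41, 28.41, 11.36, 28.41]
χ² = (8−28.41)²/28.41 + (22−28.41)²/28.41 + (40−28.41)²/28.41 + (34−11.36)²/11.36 + (21−28.41)²/28.41 = 67.8608
df = 4

test statistic = 67.861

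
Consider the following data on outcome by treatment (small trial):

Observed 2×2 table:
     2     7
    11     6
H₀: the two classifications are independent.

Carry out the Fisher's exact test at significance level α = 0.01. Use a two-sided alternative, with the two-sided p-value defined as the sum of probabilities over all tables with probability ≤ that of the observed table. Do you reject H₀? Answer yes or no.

reject H₀: no

Margins: r₁=9, r₂=17, c₁=13, c₂=13, n=26
p_obs = C(9,2)·C(17,11)/C(26,13); sum pmf over tables with pmf ≤ p_obs
p-value (two-sided) = 0.09684
At α=0.01: p ≥ α → fail to reject H₀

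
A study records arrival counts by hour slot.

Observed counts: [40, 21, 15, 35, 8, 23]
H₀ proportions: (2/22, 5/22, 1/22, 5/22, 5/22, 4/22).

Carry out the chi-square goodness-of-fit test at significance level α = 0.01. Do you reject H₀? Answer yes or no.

reject H₀: yes

n = 142; E_i = n·p_i = [12.91, 32.27, 6.45, 32.27, 32.27, 25.82]
χ² = (40−12.91)²/12.91 + (21−32.27)²/32.27 + (15−6.45)²/6.45 + (35−32.27)²/32.27 + (8−32.27)²/32.27 + (23−25.82)²/25.82 = 90.8979
df = 5
p-value (upper-tail) = 0.00000
At α=0.01: p < α → reject H₀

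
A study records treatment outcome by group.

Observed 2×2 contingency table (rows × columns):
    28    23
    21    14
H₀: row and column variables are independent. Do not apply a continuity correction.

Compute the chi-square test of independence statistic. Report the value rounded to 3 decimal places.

Row totals [51, 35], col totals [49, 37], n=86
χ² = (28−29.06)²/29.06 + (23−21.94)²/21.94 + (21−19.94)²/19.94 + (14−15.06)²/15.06 = 0.2201
df = 1

test statistic = 0.220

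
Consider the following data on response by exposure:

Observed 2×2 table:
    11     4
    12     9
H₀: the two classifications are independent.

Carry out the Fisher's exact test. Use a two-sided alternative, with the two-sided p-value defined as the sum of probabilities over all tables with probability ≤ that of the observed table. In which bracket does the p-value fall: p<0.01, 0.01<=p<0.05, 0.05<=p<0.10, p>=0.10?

p-value bracket: p>=0.10

Margins: r₁=15, r₂=21, c₁=23, c₂=13, n=36
p_obs = C(15,11)·C(21,12)/C(36,23); sum pmf over tables with pmf ≤ p_obs
p-value (two-sided) = 0.48370
→ bracket: p>=0.10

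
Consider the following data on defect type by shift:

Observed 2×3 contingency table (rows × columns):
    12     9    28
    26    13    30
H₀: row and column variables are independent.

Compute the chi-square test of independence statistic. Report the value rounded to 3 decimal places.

test statistic = 2.640

Row totals [49, 69], col totals [38, 22, 58], n=118
χ² = (12−15.78)²/15.78 + (9−9.14)²/9.14 + (28−24.08)²/24.08 + (26−22.22)²/22.22 + (13−12.86)²/12.86 + (30−33.92)²/33.92 = 2.6401
df = 2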